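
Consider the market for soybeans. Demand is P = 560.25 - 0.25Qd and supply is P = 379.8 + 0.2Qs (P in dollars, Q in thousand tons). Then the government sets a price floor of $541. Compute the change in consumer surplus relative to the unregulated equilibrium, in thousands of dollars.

-19359

Rearranging demand gives Qd = 2241 - 4P; rearranging supply gives Qs = 5P - 1899. Setting quantity demanded equal to quantity supplied, 2241 - 4P = 5P - 1899, gives P* = 460 and Q* = 401.
The floor of 541 is above the equilibrium price 460, so it binds.
At P = 541: Qd = 2241 - 4·541 = 77 and Qs = 5·541 - 1899 = 806.
Consumer surplus without the control is ½ · (560.25 - 460) · 401 = 20100.125.
With the floor, consumers buy 77 units at 541, so CS = ½ · (560.25 - 541) · 77 = 741.125.
Change in consumer surplus = 741.125 - 20100.125 = -19359.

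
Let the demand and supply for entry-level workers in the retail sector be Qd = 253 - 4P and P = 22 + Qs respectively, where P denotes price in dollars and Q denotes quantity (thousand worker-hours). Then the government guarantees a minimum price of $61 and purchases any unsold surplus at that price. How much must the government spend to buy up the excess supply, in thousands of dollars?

1830

Rearranging supply gives Qs = P - 22. In a free market, 253 - 4P = P - 22 gives the equilibrium P* = 55, Q* = 33.
The floor of 61 is above the equilibrium price 55, so it binds.
At P = 61: Qd = 253 - 4·61 = 9 and Qs = 61 - 22 = 39.
Surplus = Qs - Qd = 30.
Government expenditure = surplus × support price = 30 × 61 = 1830.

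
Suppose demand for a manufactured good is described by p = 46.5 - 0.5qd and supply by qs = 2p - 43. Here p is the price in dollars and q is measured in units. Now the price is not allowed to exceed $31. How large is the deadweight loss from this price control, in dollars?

18

Rearranging demand gives qd = 93 - 2p. Equilibrium: 93 - 2p = 2p - 43, so 136 = 4p and p* = 34, q* = 25.
Since 31 < 34, the ceiling is binding.
At p = 31: qd = 93 - 2·31 = 31 and qs = 2·31 - 43 = 19.
Quantity traded falls to 19. At q = 19 the demand price is (93 - 19)/2 = 37 and the supply price is (43 + 19)/2 = 31.
Deadweight loss = ½ · (37 - 31) · (25 - 19) = ½ · 6 · 6 = 18.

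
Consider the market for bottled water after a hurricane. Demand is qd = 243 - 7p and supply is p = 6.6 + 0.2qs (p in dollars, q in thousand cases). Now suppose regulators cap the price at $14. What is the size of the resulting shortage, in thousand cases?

108

Rearranging supply gives qs = 5p - 33. Equilibrium: 243 - 7p = 5p - 33, so 276 = 12p and p* = 23, q* = 82.
The ceiling of 14 is below the equilibrium price 23, so it binds.
At p = 14: qd = 243 - 7·14 = 145 and qs = 5·14 - 33 = 37.
Shortage = qd - qs = 145 - 37 = 108.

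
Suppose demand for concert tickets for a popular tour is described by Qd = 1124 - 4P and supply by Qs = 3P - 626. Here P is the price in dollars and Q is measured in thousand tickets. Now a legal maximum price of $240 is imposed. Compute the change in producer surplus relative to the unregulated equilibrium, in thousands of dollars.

Setting quantity demanded equal to quantity supplied, 1124 - 4P = 3P - 626, gives P* = 250 and Q* = 124.
Since 240 < 250, the ceiling is binding.
At P = 240: Qd = 1124 - 4·240 = 164 and Qs = 3·240 - 626 = 94.
Producer surplus without the control is ½ · (250 - 626/3) · 124 = 7688/3.
With the ceiling, producers sell 94 units at 240, so PS = ½ · (240 - 626/3) · 94 = 4418/3.
Change in producer surplus = 4418/3 - 7688/3 = -1090.

-1090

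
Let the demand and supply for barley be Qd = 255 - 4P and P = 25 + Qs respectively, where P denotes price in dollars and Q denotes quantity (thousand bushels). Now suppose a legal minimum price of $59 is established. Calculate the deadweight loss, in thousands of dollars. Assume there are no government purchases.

90

Rearranging supply gives Qs = P - 25. Without the control the market clears where 255 - 4P = P - 25, i.e. P* = 56 and Q* = 31.
Because the floor (59) lies above the market-clearing price, it is binding.
At P = 59: Qd = 255 - 4·59 = 19 and Qs = 59 - 25 = 34.
Quantity traded falls to 19. At Q = 19 the demand price is (255 - 19)/4 = 59 and the supply price is 25 + 19 = 44.
Deadweight loss = ½ · (59 - 44) · (31 - 19) = ½ · 15 · 12 = 90.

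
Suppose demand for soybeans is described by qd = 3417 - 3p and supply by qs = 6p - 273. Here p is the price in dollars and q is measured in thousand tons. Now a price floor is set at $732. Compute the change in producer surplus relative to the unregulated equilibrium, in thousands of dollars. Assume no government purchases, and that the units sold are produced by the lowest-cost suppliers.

315399

In a free market, 3417 - 3p = 6p - 273 gives the equilibrium p* = 410, q* = 2187.
Because the floor (732) lies above the market-clearing price, it is binding.
At p = 732: qd = 3417 - 3·732 = 1221 and qs = 6·732 - 273 = 4119.
Producer surplus without the control is ½ · (410 - 45.5) · 2187 = 398580.75.
With the floor, 1221 units are sold at 732. The supply price at q = 1221 is 249, so PS = ½ · [(732 - 45.5) + (732 - 249)] · 1221 = 713979.75.
Change in producer surplus = 713979.75 - 398580.75 = 315399.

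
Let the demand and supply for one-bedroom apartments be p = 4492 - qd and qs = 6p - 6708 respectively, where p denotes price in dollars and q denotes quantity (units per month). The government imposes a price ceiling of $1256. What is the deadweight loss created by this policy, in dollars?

Rearranging demand gives qd = 4492 - p. In a free market, 4492 - p = 6p - 6708 gives the equilibrium p* = 1600, q* = 2892.
Since 1256 < 1600, the ceiling is binding.
At p = 1256: qd = 4492 - 1256 = 3236 and qs = 6·1256 - 6708 = 828.
Quantity traded falls to 828. At q = 828 the demand price is 4492 - 828 = 3664 and the supply price is (6708 + 828)/6 = 1256.
Deadweight loss = ½ · (3664 - 1256) · (2892 - 828) = ½ · 2408 · 2064 = 2485056.

2485056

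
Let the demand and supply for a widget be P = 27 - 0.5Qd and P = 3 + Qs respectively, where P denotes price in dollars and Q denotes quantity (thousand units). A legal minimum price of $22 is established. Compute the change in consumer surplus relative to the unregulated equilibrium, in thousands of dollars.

Rearranging demand gives Qd = 54 - 2P; rearranging supply gives Qs = P - 3. Equilibrium: 54 - 2P = P - 3, so 57 = 3P and P* = 19, Q* = 16.
The floor of 22 is above the equilibrium price 19, so it binds.
At P = 22: Qd = 54 - 2·22 = 10 and Qs = 22 - 3 = 19.
Consumer surplus without the control is ½ · (27 - 19) · 16 = 64.
With the floor, consumers buy 10 units at 22, so CS = ½ · (27 - 22) · 10 = 25.
Change in consumer surplus = 25 - 64 = -39.

-39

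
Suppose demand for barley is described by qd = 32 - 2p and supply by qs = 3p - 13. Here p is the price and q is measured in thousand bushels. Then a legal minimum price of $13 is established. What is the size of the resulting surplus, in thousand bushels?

20

In a free market, 32 - 2p = 3p - 13 gives the equilibrium p* = 9, q* = 14.
Because the floor (13) lies above the market-clearing price, it is binding.
At p = 13: qd = 32 - 2·13 = 6 and qs = 3·13 - 13 = 26.
Surplus = qs - qd = 26 - 6 = 20.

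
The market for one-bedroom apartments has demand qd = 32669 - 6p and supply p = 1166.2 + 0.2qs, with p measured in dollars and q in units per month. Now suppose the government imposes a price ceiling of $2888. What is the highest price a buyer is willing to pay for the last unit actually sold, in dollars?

Rearranging supply gives qs = 5p - 5831. Equilibrium: 32669 - 6p = 5p - 5831, so 38500 = 11p and p* = 3500, q* = 11669.
The ceiling of 2888 is below the equilibrium price 3500, so it binds.
At p = 2888: qd = 32669 - 6·2888 = 15341 and qs = 5·2888 - 5831 = 8609.
Only 8609 units reach the market. On the demand curve, the marginal buyer's willingness to pay at q = 8609 is (32669 - 8609)/6 = 4010.

4010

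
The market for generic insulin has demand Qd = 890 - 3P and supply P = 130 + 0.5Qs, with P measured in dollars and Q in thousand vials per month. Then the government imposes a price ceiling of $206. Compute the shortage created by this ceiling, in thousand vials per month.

120

Rearranging supply gives Qs = 2P - 260. Equilibrium: 890 - 3P = 2P - 260, so 1150 = 5P and P* = 230, Q* = 200.
Since 206 < 230, the ceiling is binding.
At P = 206: Qd = 890 - 3·206 = 272 and Qs = 2·206 - 260 = 152.
Shortage = Qd - Qs = 272 - 152 = 120.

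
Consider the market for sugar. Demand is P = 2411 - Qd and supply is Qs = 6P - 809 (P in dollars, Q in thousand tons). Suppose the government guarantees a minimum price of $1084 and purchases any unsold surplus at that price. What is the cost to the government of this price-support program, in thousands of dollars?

4734912

Rearranging demand gives Qd = 2411 - P. In a free market, 2411 - P = 6P - 809 gives the equilibrium P* = 460, Q* = 1951.
Because the floor (1084) lies above the market-clearing price, it is binding.
At P = 1084: Qd = 2411 - 1084 = 1327 and Qs = 6·1084 - 809 = 5695.
Surplus = Qs - Qd = 4368.
Government expenditure = surplus × support price = 4368 × 1084 = 4734912.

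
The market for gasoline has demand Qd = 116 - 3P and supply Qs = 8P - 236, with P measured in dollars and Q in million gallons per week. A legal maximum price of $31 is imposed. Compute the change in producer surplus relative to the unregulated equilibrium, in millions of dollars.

-16

Setting quantity demanded equal to quantity supplied, 116 - 3P = 8P - 236, gives P* = 32 and Q* = 20.
Because the ceiling (31) lies below the market-clearing price, it is binding.
At P = 31: Qd = 116 - 3·31 = 23 and Qs = 8·31 - 236 = 12.
Producer surplus without the control is ½ · (32 - 29.5) · 20 = 25.
With the ceiling, producers sell 12 units at 31, so PS = ½ · (31 - 29.5) · 12 = 9.
Change in producer surplus = 9 - 25 = -16.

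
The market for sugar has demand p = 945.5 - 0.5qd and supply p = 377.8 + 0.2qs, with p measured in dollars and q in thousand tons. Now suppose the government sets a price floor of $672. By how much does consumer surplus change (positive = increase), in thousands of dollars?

-89628

Rearranging demand gives qd = 1891 - 2p; rearranging supply gives qs = 5p - 1889. Setting quantity demanded equal to quantity supplied, 1891 - 2p = 5p - 1889, gives p* = 540 and q* = 811.
Because the floor (672) lies above the market-clearing price, it is binding.
At p = 672: qd = 1891 - 2·672 = 547 and qs = 5·672 - 1889 = 1471.
Consumer surplus without the control is ½ · (945.5 - 540) · 811 = 164430.25.
With the floor, consumers buy 547 units at 672, so CS = ½ · (945.5 - 672) · 547 = 74802.25.
Change in consumer surplus = 74802.25 - 164430.25 = -89628.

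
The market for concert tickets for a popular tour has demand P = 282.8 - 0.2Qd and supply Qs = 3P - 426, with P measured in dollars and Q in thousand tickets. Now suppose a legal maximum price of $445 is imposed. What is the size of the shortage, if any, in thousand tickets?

0

Rearranging demand gives Qd = 1414 - 5P. Setting quantity demanded equal to quantity supplied, 1414 - 5P = 3P - 426, gives P* = 230 and Q* = 264.
Since 445 is above P* = 230, the ceiling does not bind and the free-market outcome prevails.
Since the control does not bind, there is no shortage.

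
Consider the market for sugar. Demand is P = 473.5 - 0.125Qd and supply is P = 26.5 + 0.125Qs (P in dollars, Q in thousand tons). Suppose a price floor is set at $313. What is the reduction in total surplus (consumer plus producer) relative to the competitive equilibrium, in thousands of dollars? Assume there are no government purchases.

Rearranging demand gives Qd = 3788 - 8P; rearranging supply gives Qs = 8P - 212. Equilibrium: 3788 - 8P = 8P - 212, so 4000 = 16P and P* = 250, Q* = 1788.
The floor of 313 is above the equilibrium price 250, so it binds.
At P = 313: Qd = 3788 - 8·313 = 1284 and Qs = 8·313 - 212 = 2292.
Quantity traded falls to 1284. At Q = 1284 the demand price is (3788 - 1284)/8 = 313 and the supply price is (212 + 1284)/8 = 187.
Deadweight loss = ½ · (313 - 187) · (1788 - 1284) = ½ · 126 · 504 = 31752.

31752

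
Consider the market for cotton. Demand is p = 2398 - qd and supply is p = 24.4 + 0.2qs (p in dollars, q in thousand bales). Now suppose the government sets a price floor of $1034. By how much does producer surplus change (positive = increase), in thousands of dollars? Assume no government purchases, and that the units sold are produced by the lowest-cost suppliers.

799796.4

Rearranging demand gives qd = 2398 - p; rearranging supply gives qs = 5p - 122. Equilibrium: 2398 - p = 5p - 122, so 2520 = 6p and p* = 420, q* = 1978.
Since 1034 > 420, the floor is binding.
At p = 1034: qd = 2398 - 1034 = 1364 and qs = 5·1034 - 122 = 5048.
Producer surplus without the control is ½ · (420 - 24.4) · 1978 = 391248.4.
With the floor, 1364 units are sold at 1034. The supply price at q = 1364 is 297.2, so PS = ½ · [(1034 - 24.4) + (1034 - 297.2)] · 1364 = 1191044.8.
Change in producer surplus = 1191044.8 - 391248.4 = 799796.4.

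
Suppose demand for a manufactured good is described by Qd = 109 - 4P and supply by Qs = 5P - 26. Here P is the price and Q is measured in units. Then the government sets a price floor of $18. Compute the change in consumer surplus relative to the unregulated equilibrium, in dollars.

-129

Equilibrium: 109 - 4P = 5P - 26, so 135 = 9P and P* = 15, Q* = 49.
The floor of 18 is above the equilibrium price 15, so it binds.
At P = 18: Qd = 109 - 4·18 = 37 and Qs = 5·18 - 26 = 64.
Consumer surplus without the control is ½ · (27.25 - 15) · 49 = 300.125.
With the floor, consumers buy 37 units at 18, so CS = ½ · (27.25 - 18) · 37 = 171.125.
Change in consumer surplus = 171.125 - 300.125 = -129.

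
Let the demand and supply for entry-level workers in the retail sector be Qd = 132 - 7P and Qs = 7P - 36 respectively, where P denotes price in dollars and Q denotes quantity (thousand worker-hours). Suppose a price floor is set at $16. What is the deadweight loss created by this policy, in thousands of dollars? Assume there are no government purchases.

112

Without the control the market clears where 132 - 7P = 7P - 36, i.e. P* = 12 and Q* = 48.
Because the floor (16) lies above the market-clearing price, it is binding.
At P = 16: Qd = 132 - 7·16 = 20 and Qs = 7·16 - 36 = 76.
Quantity traded falls to 20. At Q = 20 the demand price is (132 - 20)/7 = 16 and the supply price is (36 + 20)/7 = 8.
Deadweight loss = ½ · (16 - 8) · (48 - 20) = ½ · 8 · 28 = 112.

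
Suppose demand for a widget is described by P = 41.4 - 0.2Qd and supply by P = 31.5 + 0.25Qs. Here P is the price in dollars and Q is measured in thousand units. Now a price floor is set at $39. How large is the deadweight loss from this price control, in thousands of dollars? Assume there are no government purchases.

Rearranging demand gives Qd = 207 - 5P; rearranging supply gives Qs = 4P - 126. Without the control the market clears where 207 - 5P = 4P - 126, i.e. P* = 37 and Q* = 22.
Since 39 > 37, the floor is binding.
At P = 39: Qd = 207 - 5·39 = 12 and Qs = 4·39 - 126 = 30.
Quantity traded falls to 12. At Q = 12 the demand price is (207 - 12)/5 = 39 and the supply price is (126 + 12)/4 = 34.5.
Deadweight loss = ½ · (39 - 34.5) · (22 - 12) = ½ · 4.5 · 10 = 22.5.

22.5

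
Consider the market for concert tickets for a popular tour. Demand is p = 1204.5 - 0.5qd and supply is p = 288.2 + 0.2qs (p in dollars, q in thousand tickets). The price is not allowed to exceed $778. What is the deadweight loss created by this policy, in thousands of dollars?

Rearranging demand gives qd = 2409 - 2p; rearranging supply gives qs = 5p - 1441. Setting quantity demanded equal to quantity supplied, 2409 - 2p = 5p - 1441, gives p* = 550 and q* = 1309.
The ceiling of 778 is above the equilibrium price 550, so it is not binding; the market clears at p* = 550, q* = 1309.
Since the control does not bind, no trades are prevented and deadweight loss is zero.

0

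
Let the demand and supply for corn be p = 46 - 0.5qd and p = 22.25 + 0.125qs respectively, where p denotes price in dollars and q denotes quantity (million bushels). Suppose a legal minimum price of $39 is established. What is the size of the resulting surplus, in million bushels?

Rearranging demand gives qd = 92 - 2p; rearranging supply gives qs = 8p - 178. Without the control the market clears where 92 - 2p = 8p - 178, i.e. p* = 27 and q* = 38.
Because the floor (39) lies above the market-clearing price, it is binding.
At p = 39: qd = 92 - 2·39 = 14 and qs = 8·39 - 178 = 134.
Surplus = qs - qd = 134 - 14 = 120.

120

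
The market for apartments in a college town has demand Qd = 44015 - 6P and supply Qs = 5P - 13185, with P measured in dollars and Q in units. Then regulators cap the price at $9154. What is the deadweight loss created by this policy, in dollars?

0

Without the control the market clears where 44015 - 6P = 5P - 13185, i.e. P* = 5200 and Q* = 12815.
The ceiling of 9154 is above the equilibrium price 5200, so it is not binding; the market clears at P* = 5200, Q* = 12815.
Since the control does not bind, no trades are prevented and deadweight loss is zero.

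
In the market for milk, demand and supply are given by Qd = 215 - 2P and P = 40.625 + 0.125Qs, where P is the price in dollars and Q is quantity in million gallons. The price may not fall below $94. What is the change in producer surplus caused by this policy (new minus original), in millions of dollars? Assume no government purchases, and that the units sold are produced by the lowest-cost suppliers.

Rearranging supply gives Qs = 8P - 325. Equilibrium: 215 - 2P = 8P - 325, so 540 = 10P and P* = 54, Q* = 107.
Because the floor (94) lies above the market-clearing price, it is binding.
At P = 94: Qd = 215 - 2·94 = 27 and Qs = 8·94 - 325 = 427.
Producer surplus without the control is ½ · (54 - 40.625) · 107 = 715.5625.
With the floor, 27 units are sold at 94. The supply price at Q = 27 is 44, so PS = ½ · [(94 - 40.625) + (94 - 44)] · 27 = 1395.5625.
Change in producer surplus = 1395.5625 - 715.5625 = 680.

680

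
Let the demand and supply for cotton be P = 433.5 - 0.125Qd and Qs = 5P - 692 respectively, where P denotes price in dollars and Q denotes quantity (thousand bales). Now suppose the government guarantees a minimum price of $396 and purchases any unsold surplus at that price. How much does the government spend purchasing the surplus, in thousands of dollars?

Rearranging demand gives Qd = 3468 - 8P. In a free market, 3468 - 8P = 5P - 692 gives the equilibrium P* = 320, Q* = 908.
Since 396 > 320, the floor is binding.
At P = 396: Qd = 3468 - 8·396 = 300 and Qs = 5·396 - 692 = 1288.
Surplus = Qs - Qd = 988.
Government expenditure = surplus × support price = 988 × 396 = 391248.

391248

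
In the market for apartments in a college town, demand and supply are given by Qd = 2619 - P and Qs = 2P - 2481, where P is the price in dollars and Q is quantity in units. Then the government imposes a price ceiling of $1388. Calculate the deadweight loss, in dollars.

292032

Equilibrium: 2619 - P = 2P - 2481, so 5100 = 3P and P* = 1700, Q* = 919.
Since 1388 < 1700, the ceiling is binding.
At P = 1388: Qd = 2619 - 1388 = 1231 and Qs = 2·1388 - 2481 = 295.
Quantity traded falls to 295. At Q = 295 the demand price is 2619 - 295 = 2324 and the supply price is (2481 + 295)/2 = 1388.
Deadweight loss = ½ · (2324 - 1388) · (919 - 295) = ½ · 936 · 624 = 292032.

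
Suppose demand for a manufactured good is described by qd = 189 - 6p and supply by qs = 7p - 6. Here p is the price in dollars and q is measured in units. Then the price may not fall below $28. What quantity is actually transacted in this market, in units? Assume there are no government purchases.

21

Setting quantity demanded equal to quantity supplied, 189 - 6p = 7p - 6, gives p* = 15 and q* = 99.
The floor of 28 is above the equilibrium price 15, so it binds.
At p = 28: qd = 189 - 6·28 = 21 and qs = 7·28 - 6 = 190.
The quantity actually transacted is the short side, demand: 21.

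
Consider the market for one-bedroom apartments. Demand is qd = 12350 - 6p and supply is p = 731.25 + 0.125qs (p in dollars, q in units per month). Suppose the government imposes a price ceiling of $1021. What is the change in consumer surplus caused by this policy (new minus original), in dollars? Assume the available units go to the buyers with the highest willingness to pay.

Rearranging supply gives qs = 8p - 5850. In a free market, 12350 - 6p = 8p - 5850 gives the equilibrium p* = 1300, q* = 4550.
Since 1021 < 1300, the ceiling is binding.
At p = 1021: qd = 12350 - 6·1021 = 6224 and qs = 8·1021 - 5850 = 2318.
Consumer surplus without the control is ½ · (6175/3 - 1300) · 4550 = 5175625/3.
With the ceiling, 2318 units are sold at 1021 (assume they go to the highest-value buyers). The demand price at q = 2318 is 1672, so CS = ½ · [(6175/3 - 1021) + (1672 - 1021)] · 2318 = 5870335/3.
Change in consumer surplus = 5870335/3 - 5175625/3 = 231570.

231570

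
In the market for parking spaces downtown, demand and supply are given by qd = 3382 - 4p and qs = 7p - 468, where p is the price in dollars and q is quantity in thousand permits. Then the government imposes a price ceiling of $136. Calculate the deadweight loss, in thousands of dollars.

Without the control the market clears where 3382 - 4p = 7p - 468, i.e. p* = 350 and q* = 1982.
Since 136 < 350, the ceiling is binding.
At p = 136: qd = 3382 - 4·136 = 2838 and qs = 7·136 - 468 = 484.
Quantity traded falls to 484. At q = 484 the demand price is (3382 - 484)/4 = 724.5 and the supply price is (468 + 484)/7 = 136.
Deadweight loss = ½ · (724.5 - 136) · (1982 - 484) = ½ · 588.5 · 1498 = 440786.5.

440786.5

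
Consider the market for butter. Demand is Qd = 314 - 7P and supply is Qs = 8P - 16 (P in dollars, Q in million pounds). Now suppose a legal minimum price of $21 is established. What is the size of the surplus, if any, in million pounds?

Setting quantity demanded equal to quantity supplied, 314 - 7P = 8P - 16, gives P* = 22 and Q* = 160.
Since 21 is below P* = 22, the floor does not bind and the free-market outcome prevails.
Since the control does not bind, there is no surplus.

0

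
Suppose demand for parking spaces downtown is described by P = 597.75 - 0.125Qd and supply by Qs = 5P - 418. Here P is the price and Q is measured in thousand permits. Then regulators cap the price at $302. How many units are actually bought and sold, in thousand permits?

1092

Rearranging demand gives Qd = 4782 - 8P. In a free market, 4782 - 8P = 5P - 418 gives the equilibrium P* = 400, Q* = 1582.
The ceiling of 302 is below the equilibrium price 400, so it binds.
At P = 302: Qd = 4782 - 8·302 = 2366 and Qs = 5·302 - 418 = 1092.
The quantity actually transacted is the short side, supply: 1092.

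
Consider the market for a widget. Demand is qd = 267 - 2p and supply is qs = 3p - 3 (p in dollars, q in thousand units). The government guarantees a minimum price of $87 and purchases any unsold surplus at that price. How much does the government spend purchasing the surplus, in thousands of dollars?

14355

In a free market, 267 - 2p = 3p - 3 gives the equilibrium p* = 54, q* = 159.
Since 87 > 54, the floor is binding.
At p = 87: qd = 267 - 2·87 = 93 and qs = 3·87 - 3 = 258.
Surplus = qs - qd = 165.
Government expenditure = surplus × support price = 165 × 87 = 14355.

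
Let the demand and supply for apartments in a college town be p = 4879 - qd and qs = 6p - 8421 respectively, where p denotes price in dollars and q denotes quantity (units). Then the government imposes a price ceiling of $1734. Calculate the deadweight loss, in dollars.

578676

Rearranging demand gives qd = 4879 - p. Without the control the market clears where 4879 - p = 6p - 8421, i.e. p* = 1900 and q* = 2979.
Because the ceiling (1734) lies below the market-clearing price, it is binding.
At p = 1734: qd = 4879 - 1734 = 3145 and qs = 6·1734 - 8421 = 1983.
Quantity traded falls to 1983. At q = 1983 the demand price is 4879 - 1983 = 2896 and the supply price is (8421 + 1983)/6 = 1734.
Deadweight loss = ½ · (2896 - 1734) · (2979 - 1983) = ½ · 1162 · 996 = 578676.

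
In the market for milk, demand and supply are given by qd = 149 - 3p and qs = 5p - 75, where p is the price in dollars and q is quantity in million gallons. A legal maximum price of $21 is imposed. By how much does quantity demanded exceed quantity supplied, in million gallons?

56

Equilibrium: 149 - 3p = 5p - 75, so 224 = 8p and p* = 28, q* = 65.
Because the ceiling (21) lies below the market-clearing price, it is binding.
At p = 21: qd = 149 - 3·21 = 86 and qs = 5·21 - 75 = 30.
Shortage = qd - qs = 86 - 30 = 56.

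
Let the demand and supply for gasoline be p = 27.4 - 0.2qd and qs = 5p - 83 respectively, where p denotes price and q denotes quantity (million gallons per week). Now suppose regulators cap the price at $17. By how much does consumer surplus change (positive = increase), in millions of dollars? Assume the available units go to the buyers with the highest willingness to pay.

-52.5

Rearranging demand gives qd = 137 - 5p. Setting quantity demanded equal to quantity supplied, 137 - 5p = 5p - 83, gives p* = 22 and q* = 27.
Because the ceiling (17) lies below the market-clearing price, it is binding.
At p = 17: qd = 137 - 5·17 = 52 and qs = 5·17 - 83 = 2.
Consumer surplus without the control is ½ · (27.4 - 22) · 27 = 72.9.
With the ceiling, 2 units are sold at 17 (assume they go to the highest-value buyers). The demand price at q = 2 is 27, so CS = ½ · [(27.4 - 17) + (27 - 17)] · 2 = 20.4.
Change in consumer surplus = 20.4 - 72.9 = -52.5.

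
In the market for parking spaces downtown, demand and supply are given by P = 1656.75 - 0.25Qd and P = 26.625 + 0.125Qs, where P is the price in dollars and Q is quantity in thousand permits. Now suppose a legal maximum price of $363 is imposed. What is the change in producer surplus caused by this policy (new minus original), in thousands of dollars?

-728433

Rearranging demand gives Qd = 6627 - 4P; rearranging supply gives Qs = 8P - 213. Without the control the market clears where 6627 - 4P = 8P - 213, i.e. P* = 570 and Q* = 4347.
Because the ceiling (363) lies below the market-clearing price, it is binding.
At P = 363: Qd = 6627 - 4·363 = 5175 and Qs = 8·363 - 213 = 2691.
Producer surplus without the control is ½ · (570 - 26.625) · 4347 = 1181025.5625.
With the ceiling, producers sell 2691 units at 363, so PS = ½ · (363 - 26.625) · 2691 = 452592.5625.
Change in producer surplus = 452592.5625 - 1181025.5625 = -728433.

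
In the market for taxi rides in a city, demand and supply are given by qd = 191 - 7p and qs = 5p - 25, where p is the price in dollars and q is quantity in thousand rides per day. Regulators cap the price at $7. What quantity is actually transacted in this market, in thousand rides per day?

Without the control the market clears where 191 - 7p = 5p - 25, i.e. p* = 18 and q* = 65.
Since 7 < 18, the ceiling is binding.
At p = 7: qd = 191 - 7·7 = 142 and qs = 5·7 - 25 = 10.
The quantity actually transacted is the short side, supply: 10.

10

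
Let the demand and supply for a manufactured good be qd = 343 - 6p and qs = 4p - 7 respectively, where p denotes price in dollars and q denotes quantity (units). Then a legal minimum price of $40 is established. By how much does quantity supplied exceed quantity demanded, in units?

50

Setting quantity demanded equal to quantity supplied, 343 - 6p = 4p - 7, gives p* = 35 and q* = 133.
Since 40 > 35, the floor is binding.
At p = 40: qd = 343 - 6·40 = 103 and qs = 4·40 - 7 = 153.
Surplus = qs - qd = 153 - 103 = 50.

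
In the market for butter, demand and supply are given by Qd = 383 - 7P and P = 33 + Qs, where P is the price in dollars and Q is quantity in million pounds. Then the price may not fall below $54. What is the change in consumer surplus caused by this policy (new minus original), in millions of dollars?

-24

Rearranging supply gives Qs = P - 33. Setting quantity demanded equal to quantity supplied, 383 - 7P = P - 33, gives P* = 52 and Q* = 19.
The floor of 54 is above the equilibrium price 52, so it binds.
At P = 54: Qd = 383 - 7·54 = 5 and Qs = 54 - 33 = 21.
Consumer surplus without the control is ½ · (383/7 - 52) · 19 = 361/14.
With the floor, consumers buy 5 units at 54, so CS = ½ · (383/7 - 54) · 5 = 25/14.
Change in consumer surplus = 25/14 - 361/14 = -24.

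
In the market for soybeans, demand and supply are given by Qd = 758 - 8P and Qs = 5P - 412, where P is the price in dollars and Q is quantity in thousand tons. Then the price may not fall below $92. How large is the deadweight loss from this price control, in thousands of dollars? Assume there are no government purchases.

41.6

Equilibrium: 758 - 8P = 5P - 412, so 1170 = 13P and P* = 90, Q* = 38.
Because the floor (92) lies above the market-clearing price, it is binding.
At P = 92: Qd = 758 - 8·92 = 22 and Qs = 5·92 - 412 = 48.
Quantity traded falls to 22. At Q = 22 the demand price is (758 - 22)/8 = 92 and the supply price is (412 + 22)/5 = 86.8.
Deadweight loss = ½ · (92 - 86.8) · (38 - 22) = ½ · 5.2 · 16 = 41.6.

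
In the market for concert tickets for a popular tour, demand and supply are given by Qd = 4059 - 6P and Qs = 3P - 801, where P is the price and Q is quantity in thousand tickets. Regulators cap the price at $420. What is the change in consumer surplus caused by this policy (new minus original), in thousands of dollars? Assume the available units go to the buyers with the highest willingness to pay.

Equilibrium: 4059 - 6P = 3P - 801, so 4860 = 9P and P* = 540, Q* = 819.
The ceiling of 420 is below the equilibrium price 540, so it binds.
At P = 420: Qd = 4059 - 6·420 = 1539 and Qs = 3·420 - 801 = 459.
Consumer surplus without the control is ½ · (676.5 - 540) · 819 = 55896.75.
With the ceiling, 459 units are sold at 420 (assume they go to the highest-value buyers). The demand price at Q = 459 is 600, so CS = ½ · [(676.5 - 420) + (600 - 420)] · 459 = 100176.75.
Change in consumer surplus = 100176.75 - 55896.75 = 44280.

44280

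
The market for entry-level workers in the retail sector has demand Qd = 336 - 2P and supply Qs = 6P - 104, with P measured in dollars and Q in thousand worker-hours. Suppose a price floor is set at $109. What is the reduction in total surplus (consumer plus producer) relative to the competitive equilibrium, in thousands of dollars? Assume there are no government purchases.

Without the control the market clears where 336 - 2P = 6P - 104, i.e. P* = 55 and Q* = 226.
Since 109 > 55, the floor is binding.
At P = 109: Qd = 336 - 2·109 = 118 and Qs = 6·109 - 104 = 550.
Quantity traded falls to 118. At Q = 118 the demand price is (336 - 118)/2 = 109 and the supply price is (104 + 118)/6 = 37.
Deadweight loss = ½ · (109 - 37) · (226 - 118) = ½ · 72 · 108 = 3888.

3888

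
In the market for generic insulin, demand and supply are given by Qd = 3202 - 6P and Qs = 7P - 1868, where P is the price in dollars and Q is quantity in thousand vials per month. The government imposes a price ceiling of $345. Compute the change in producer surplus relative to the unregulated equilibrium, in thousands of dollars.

Equilibrium: 3202 - 6P = 7P - 1868, so 5070 = 13P and P* = 390, Q* = 862.
The ceiling of 345 is below the equilibrium price 390, so it binds.
At P = 345: Qd = 3202 - 6·345 = 1132 and Qs = 7·345 - 1868 = 547.
Producer surplus without the control is ½ · (390 - 1868/7) · 862 = 371522/7.
With the ceiling, producers sell 547 units at 345, so PS = ½ · (345 - 1868/7) · 547 = 299209/14.
Change in producer surplus = 299209/14 - 371522/7 = -31702.5.

-31702.5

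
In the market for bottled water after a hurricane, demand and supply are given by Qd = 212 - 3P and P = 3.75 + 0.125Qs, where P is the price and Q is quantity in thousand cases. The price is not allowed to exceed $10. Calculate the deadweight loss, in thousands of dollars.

2112

Rearranging supply gives Qs = 8P - 30. Equilibrium: 212 - 3P = 8P - 30, so 242 = 11P and P* = 22, Q* = 146.
The ceiling of 10 is below the equilibrium price 22, so it binds.
At P = 10: Qd = 212 - 3·10 = 182 and Qs = 8·10 - 30 = 50.
Quantity traded falls to 50. At Q = 50 the demand price is (212 - 50)/3 = 54 and the supply price is (30 + 50)/8 = 10.
Deadweight loss = ½ · (54 - 10) · (146 - 50) = ½ · 44 · 96 = 2112.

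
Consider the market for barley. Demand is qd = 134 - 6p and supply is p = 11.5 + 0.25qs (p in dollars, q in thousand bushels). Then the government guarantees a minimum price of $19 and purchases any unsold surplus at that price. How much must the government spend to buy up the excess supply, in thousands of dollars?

190

Rearranging supply gives qs = 4p - 46. Setting quantity demanded equal to quantity supplied, 134 - 6p = 4p - 46, gives p* = 18 and q* = 26.
Because the floor (19) lies above the market-clearing price, it is binding.
At p = 19: qd = 134 - 6·19 = 20 and qs = 4·19 - 46 = 30.
Surplus = qs - qd = 10.
Government expenditure = surplus × support price = 10 × 19 = 190.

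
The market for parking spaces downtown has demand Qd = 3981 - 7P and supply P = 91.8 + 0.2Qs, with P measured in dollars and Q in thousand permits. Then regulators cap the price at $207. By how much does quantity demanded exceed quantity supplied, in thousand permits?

1956

Rearranging supply gives Qs = 5P - 459. In a free market, 3981 - 7P = 5P - 459 gives the equilibrium P* = 370, Q* = 1391.
Since 207 < 370, the ceiling is binding.
At P = 207: Qd = 3981 - 7·207 = 2532 and Qs = 5·207 - 459 = 576.
Shortage = Qd - Qs = 2532 - 576 = 1956.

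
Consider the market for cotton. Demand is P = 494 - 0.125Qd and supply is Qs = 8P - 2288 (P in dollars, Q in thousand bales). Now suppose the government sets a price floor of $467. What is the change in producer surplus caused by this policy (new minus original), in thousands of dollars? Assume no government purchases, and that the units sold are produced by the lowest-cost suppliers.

-7084

Rearranging demand gives Qd = 3952 - 8P. Setting quantity demanded equal to quantity supplied, 3952 - 8P = 8P - 2288, gives P* = 390 and Q* = 832.
The floor of 467 is above the equilibrium price 390, so it binds.
At P = 467: Qd = 3952 - 8·467 = 216 and Qs = 8·467 - 2288 = 1448.
Producer surplus without the control is ½ · (390 - 286) · 832 = 43264.
With the floor, 216 units are sold at 467. The supply price at Q = 216 is 313, so PS = ½ · [(467 - 286) + (467 - 313)] · 216 = 36180.
Change in producer surplus = 36180 - 43264 = -7084.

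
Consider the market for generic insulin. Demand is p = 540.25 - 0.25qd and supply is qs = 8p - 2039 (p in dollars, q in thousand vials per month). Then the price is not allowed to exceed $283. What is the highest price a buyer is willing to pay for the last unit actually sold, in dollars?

Rearranging demand gives qd = 2161 - 4p. Setting quantity demanded equal to quantity supplied, 2161 - 4p = 8p - 2039, gives p* = 350 and q* = 761.
The ceiling of 283 is below the equilibrium price 350, so it binds.
At p = 283: qd = 2161 - 4·283 = 1029 and qs = 8·283 - 2039 = 225.
Only 225 units reach the market. On the demand curve, the marginal buyer's willingness to pay at q = 225 is (2161 - 225)/4 = 484.

484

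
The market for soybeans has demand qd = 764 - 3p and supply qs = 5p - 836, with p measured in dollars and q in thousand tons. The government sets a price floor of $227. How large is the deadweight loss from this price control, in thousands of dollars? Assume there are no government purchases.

1749.6

Without the control the market clears where 764 - 3p = 5p - 836, i.e. p* = 200 and q* = 164.
The floor of 227 is above the equilibrium price 200, so it binds.
At p = 227: qd = 764 - 3·227 = 83 and qs = 5·227 - 836 = 299.
Quantity traded falls to 83. At q = 83 the demand price is (764 - 83)/3 = 227 and the supply price is (836 + 83)/5 = 183.8.
Deadweight loss = ½ · (227 - 183.8) · (164 - 83) = ½ · 43.2 · 81 = 1749.6.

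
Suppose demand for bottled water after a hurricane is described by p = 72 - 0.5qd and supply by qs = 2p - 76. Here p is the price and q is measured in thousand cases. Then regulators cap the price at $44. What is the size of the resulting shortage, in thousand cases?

44

Rearranging demand gives qd = 144 - 2p. Setting quantity demanded equal to quantity supplied, 144 - 2p = 2p - 76, gives p* = 55 and q* = 34.
Because the ceiling (44) lies below the market-clearing price, it is binding.
At p = 44: qd = 144 - 2·44 = 56 and qs = 2·44 - 76 = 12.
Shortage = qd - qs = 56 - 12 = 44.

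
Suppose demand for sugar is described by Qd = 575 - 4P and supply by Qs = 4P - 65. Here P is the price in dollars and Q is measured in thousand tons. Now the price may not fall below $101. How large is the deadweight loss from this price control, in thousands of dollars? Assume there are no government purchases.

1764

Setting quantity demanded equal to quantity supplied, 575 - 4P = 4P - 65, gives P* = 80 and Q* = 255.
Since 101 > 80, the floor is binding.
At P = 101: Qd = 575 - 4·101 = 171 and Qs = 4·101 - 65 = 339.
Quantity traded falls to 171. At Q = 171 the demand price is (575 - 171)/4 = 101 and the supply price is (65 + 171)/4 = 59.
Deadweight loss = ½ · (101 - 59) · (255 - 171) = ½ · 42 · 84 = 1764.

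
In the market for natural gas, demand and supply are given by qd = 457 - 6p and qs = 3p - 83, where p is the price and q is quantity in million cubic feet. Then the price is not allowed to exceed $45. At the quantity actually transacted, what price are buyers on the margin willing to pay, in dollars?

67.5

Equilibrium: 457 - 6p = 3p - 83, so 540 = 9p and p* = 60, q* = 97.
Since 45 < 60, the ceiling is binding.
At p = 45: qd = 457 - 6·45 = 187 and qs = 3·45 - 83 = 52.
Only 52 units reach the market. On the demand curve, the marginal buyer's willingness to pay at q = 52 is (457 - 52)/6 = 67.5.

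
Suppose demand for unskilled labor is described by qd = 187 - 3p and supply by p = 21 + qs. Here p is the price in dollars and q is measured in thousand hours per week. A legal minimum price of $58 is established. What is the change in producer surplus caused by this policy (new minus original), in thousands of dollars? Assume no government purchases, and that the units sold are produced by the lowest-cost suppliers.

Rearranging supply gives qs = p - 21. Equilibrium: 187 - 3p = p - 21, so 208 = 4p and p* = 52, q* = 31.
Since 58 > 52, the floor is binding.
At p = 58: qd = 187 - 3·58 = 13 and qs = 58 - 21 = 37.
Producer surplus without the control is ½ · (52 - 21) · 31 = 480.5.
With the floor, 13 units are sold at 58. The supply price at q = 13 is 34, so PS = ½ · [(58 - 21) + (58 - 34)] · 13 = 396.5.
Change in producer surplus = 396.5 - 480.5 = -84.

-84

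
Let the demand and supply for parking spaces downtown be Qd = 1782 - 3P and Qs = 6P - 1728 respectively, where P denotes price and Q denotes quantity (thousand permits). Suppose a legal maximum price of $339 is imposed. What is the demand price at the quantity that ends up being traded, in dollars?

492

Equilibrium: 1782 - 3P = 6P - 1728, so 3510 = 9P and P* = 390, Q* = 612.
The ceiling of 339 is below the equilibrium price 390, so it binds.
At P = 339: Qd = 1782 - 3·339 = 765 and Qs = 6·339 - 1728 = 306.
Only 306 units reach the market. On the demand curve, the marginal buyer's willingness to pay at Q = 306 is (1782 - 306)/3 = 492.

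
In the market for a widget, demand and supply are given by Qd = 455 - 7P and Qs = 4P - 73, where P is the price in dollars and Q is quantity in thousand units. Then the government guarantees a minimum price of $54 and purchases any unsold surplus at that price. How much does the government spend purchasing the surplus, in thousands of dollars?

In a free market, 455 - 7P = 4P - 73 gives the equilibrium P* = 48, Q* = 119.
Since 54 > 48, the floor is binding.
At P = 54: Qd = 455 - 7·54 = 77 and Qs = 4·54 - 73 = 143.
Surplus = Qs - Qd = 66.
Government expenditure = surplus × support price = 66 × 54 = 3564.

3564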